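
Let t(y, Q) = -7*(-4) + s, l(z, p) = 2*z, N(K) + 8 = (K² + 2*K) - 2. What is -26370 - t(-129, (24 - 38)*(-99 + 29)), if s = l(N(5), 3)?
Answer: -26448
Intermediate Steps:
N(K) = -10 + K² + 2*K (N(K) = -8 + ((K² + 2*K) - 2) = -8 + (-2 + K² + 2*K) = -10 + K² + 2*K)
s = 50 (s = 2*(-10 + 5² + 2*5) = 2*(-10 + 25 + 10) = 2*25 = 50)
t(y, Q) = 78 (t(y, Q) = -7*(-4) + 50 = 28 + 50 = 78)
-26370 - t(-129, (24 - 38)*(-99 + 29)) = -26370 - 1*78 = -26370 - 78 = -26448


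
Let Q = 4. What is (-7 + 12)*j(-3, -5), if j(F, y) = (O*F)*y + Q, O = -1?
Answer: -55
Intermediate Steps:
j(F, y) = 4 - F*y (j(F, y) = (-F)*y + 4 = -F*y + 4 = 4 - F*y)
(-7 + 12)*j(-3, -5) = (-7 + 12)*(4 - 1*(-3)*(-5)) = 5*(4 - 15) = 5*(-11) = -55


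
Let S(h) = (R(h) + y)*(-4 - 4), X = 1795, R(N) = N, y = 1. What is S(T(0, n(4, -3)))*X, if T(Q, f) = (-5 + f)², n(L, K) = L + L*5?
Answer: -5198320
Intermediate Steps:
n(L, K) = 6*L (n(L, K) = L + 5*L = 6*L)
S(h) = -8 - 8*h (S(h) = (h + 1)*(-4 - 4) = (1 + h)*(-8) = -8 - 8*h)
S(T(0, n(4, -3)))*X = (-8 - 8*(-5 + 6*4)²)*1795 = (-8 - 8*(-5 + 24)²)*1795 = (-8 - 8*19²)*1795 = (-8 - 8*361)*1795 = (-8 - 2888)*1795 = -2896*1795 = -5198320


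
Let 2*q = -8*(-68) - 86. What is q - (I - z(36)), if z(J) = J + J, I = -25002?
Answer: 25303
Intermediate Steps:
z(J) = 2*J
q = 229 (q = (-8*(-68) - 86)/2 = (544 - 86)/2 = (1/2)*458 = 229)
q - (I - z(36)) = 229 - (-25002 - 2*36) = 229 - (-25002 - 1*72) = 229 - (-25002 - 72) = 229 - 1*(-25074) = 229 + 25074 = 25303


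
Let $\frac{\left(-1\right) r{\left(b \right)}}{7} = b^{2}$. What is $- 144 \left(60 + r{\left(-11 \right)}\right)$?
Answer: $113328$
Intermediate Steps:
$r{\left(b \right)} = - 7 b^{2}$
$- 144 \left(60 + r{\left(-11 \right)}\right) = - 144 \left(60 - 7 \left(-11\right)^{2}\right) = - 144 \left(60 - 847\right) = \left(-144\right) \left(-787\right) = 113328$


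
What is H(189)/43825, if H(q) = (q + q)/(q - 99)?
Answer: 21/219125 ≈ 9.5836e-5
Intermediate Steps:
H(q) = 2*q/(-99 + q) (H(q) = (2*q)/(-99 + q) = 2*q/(-99 + q))
H(189)/43825 = (2*189/(-99 + 189))/43825 = (2*189/90)*(1/43825) = (2*189*(1/90))*(1/43825) = (21/5)*(1/43825) = 21/219125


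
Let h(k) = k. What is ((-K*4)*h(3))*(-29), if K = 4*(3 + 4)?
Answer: 9744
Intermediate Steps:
K = 28 (K = 4*7 = 28)
((-K*4)*h(3))*(-29) = ((-1*28*4)*3)*(-29) = (-28*4*3)*(-29) = -112*3*(-29) = -336*(-29) = 9744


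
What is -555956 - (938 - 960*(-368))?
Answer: -910174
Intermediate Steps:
-555956 - (938 - 960*(-368)) = -555956 - (938 + 353280) = -555956 - 1*354218 = -555956 - 354218 = -910174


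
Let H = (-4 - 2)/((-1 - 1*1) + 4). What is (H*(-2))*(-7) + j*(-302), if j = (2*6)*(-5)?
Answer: 18078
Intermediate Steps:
H = -3 (H = -6/((-1 - 1) + 4) = -6/(-2 + 4) = -6/2 = -6*½ = -3)
j = -60 (j = 12*(-5) = -60)
(H*(-2))*(-7) + j*(-302) = -3*(-2)*(-7) - 60*(-302) = 6*(-7) + 18120 = -42 + 18120 = 18078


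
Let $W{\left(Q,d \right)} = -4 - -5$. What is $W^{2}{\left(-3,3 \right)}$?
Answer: $1$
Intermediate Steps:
$W{\left(Q,d \right)} = 1$ ($W{\left(Q,d \right)} = -4 + 5 = 1$)
$W^{2}{\left(-3,3 \right)} = 1^{2} = 1$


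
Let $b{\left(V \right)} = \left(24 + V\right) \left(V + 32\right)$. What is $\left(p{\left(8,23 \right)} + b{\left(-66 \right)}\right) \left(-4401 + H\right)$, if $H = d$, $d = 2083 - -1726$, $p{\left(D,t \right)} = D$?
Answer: $-850112$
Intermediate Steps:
$d = 3809$ ($d = 2083 + 1726 = 3809$)
$H = 3809$
$b{\left(V \right)} = \left(24 + V\right) \left(32 + V\right)$
$\left(p{\left(8,23 \right)} + b{\left(-66 \right)}\right) \left(-4401 + H\right) = \left(8 + \left(768 + \left(-66\right)^{2} + 56 \left(-66\right)\right)\right) \left(-4401 + 3809\right) = \left(8 + \left(768 + 4356 - 3696\right)\right) \left(-592\right) = \left(8 + 1428\right) \left(-592\right) = 1436 \left(-592\right) = -850112$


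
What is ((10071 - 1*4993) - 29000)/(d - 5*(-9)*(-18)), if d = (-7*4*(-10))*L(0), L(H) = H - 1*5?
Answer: 11961/1105 ≈ 10.824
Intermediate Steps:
L(H) = -5 + H (L(H) = H - 5 = -5 + H)
d = -1400 (d = (-7*4*(-10))*(-5 + 0) = -28*(-10)*(-5) = 280*(-5) = -1400)
((10071 - 1*4993) - 29000)/(d - 5*(-9)*(-18)) = ((10071 - 1*4993) - 29000)/(-1400 - 5*(-9)*(-18)) = ((10071 - 4993) - 29000)/(-1400 + 45*(-18)) = (5078 - 29000)/(-1400 - 810) = -23922/(-2210) = -23922*(-1/2210) = 11961/1105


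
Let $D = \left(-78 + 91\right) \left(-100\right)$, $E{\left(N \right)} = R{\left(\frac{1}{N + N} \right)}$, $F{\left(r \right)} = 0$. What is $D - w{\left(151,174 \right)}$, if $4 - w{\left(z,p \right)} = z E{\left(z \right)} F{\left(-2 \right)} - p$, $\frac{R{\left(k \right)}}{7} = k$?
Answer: $-1478$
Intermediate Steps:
$R{\left(k \right)} = 7 k$
$E{\left(N \right)} = \frac{7}{2 N}$ ($E{\left(N \right)} = \frac{7}{N + N} = \frac{7}{2 N}$)
$w{\left(z,p \right)} = 4 + p$ ($w{\left(z,p \right)} = 4 - \left(z \frac{7}{2 z} 0 - p\right) = 4 - \left(\frac{7}{2} \cdot 0 - p\right) = 4 - \left(0 - p\right) = 4 - - p = 4 + p$)
$D = -1300$ ($D = 13 \left(-100\right) = -1300$)
$D - w{\left(151,174 \right)} = -1300 - \left(4 + 174\right) = -1300 - 178 = -1478$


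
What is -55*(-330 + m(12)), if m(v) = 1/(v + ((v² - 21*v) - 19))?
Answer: 417461/23 ≈ 18150.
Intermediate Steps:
m(v) = 1/(-19 + v² - 20*v) (m(v) = 1/(v + (-19 + v² - 21*v)) = 1/(-19 + v² - 20*v))
-55*(-330 + m(12)) = -55*(-330 + 1/(-19 + 12² - 20*12)) = -55*(-330 + 1/(-19 + 144 - 240)) = -55*(-330 + 1/(-115)) = -55*(-330 - 1/115) = -55*(-37951/115) = 417461/23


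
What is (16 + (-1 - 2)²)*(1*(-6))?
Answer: -150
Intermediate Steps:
(16 + (-1 - 2)²)*(1*(-6)) = (16 + (-3)²)*(-6) = (16 + 9)*(-6) = 25*(-6) = -150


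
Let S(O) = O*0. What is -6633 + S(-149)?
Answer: -6633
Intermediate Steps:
S(O) = 0
-6633 + S(-149) = -6633 + 0 = -6633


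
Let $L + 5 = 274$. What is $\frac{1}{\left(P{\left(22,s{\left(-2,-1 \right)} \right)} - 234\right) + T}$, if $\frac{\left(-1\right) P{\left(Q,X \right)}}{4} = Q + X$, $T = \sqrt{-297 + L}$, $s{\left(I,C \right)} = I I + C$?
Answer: $- \frac{167}{55792} - \frac{i \sqrt{7}}{55792} \approx -0.0029933 - 4.7422 \cdot 10^{-5} i$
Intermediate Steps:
$L = 269$ ($L = -5 + 274 = 269$)
$s{\left(I,C \right)} = C + I^{2}$ ($s{\left(I,C \right)} = I^{2} + C = C + I^{2}$)
$T = 2 i \sqrt{7}$ ($T = \sqrt{-297 + 269} = \sqrt{-28} = 2 i \sqrt{7} \approx 5.2915 i$)
$P{\left(Q,X \right)} = - 4 Q - 4 X$ ($P{\left(Q,X \right)} = - 4 \left(Q + X\right) = - 4 Q - 4 X$)
$\frac{1}{\left(P{\left(22,s{\left(-2,-1 \right)} \right)} - 234\right) + T} = \frac{1}{\left(\left(\left(-4\right) 22 - 4 \left(-1 + \left(-2\right)^{2}\right)\right) - 234\right) + 2 i \sqrt{7}} = \frac{1}{\left(\left(-88 - 4 \left(-1 + 4\right)\right) - 234\right) + 2 i \sqrt{7}} = \frac{1}{\left(\left(-88 - 12\right) - 234\right) + 2 i \sqrt{7}} = \frac{1}{\left(-100 - 234\right) + 2 i \sqrt{7}} = \frac{1}{-334 + 2 i \sqrt{7}}$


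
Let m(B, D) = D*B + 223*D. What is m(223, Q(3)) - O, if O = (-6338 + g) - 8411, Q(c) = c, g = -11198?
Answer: 27285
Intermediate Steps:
m(B, D) = 223*D + B*D (m(B, D) = B*D + 223*D = 223*D + B*D)
O = -25947 (O = (-6338 - 11198) - 8411 = -17536 - 8411 = -25947)
m(223, Q(3)) - O = 3*(223 + 223) - 1*(-25947) = 3*446 + 25947 = 1338 + 25947 = 27285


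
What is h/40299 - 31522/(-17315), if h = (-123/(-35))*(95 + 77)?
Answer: 2988466258/1628146765 ≈ 1.8355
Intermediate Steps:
h = 21156/35 (h = -123*(-1/35)*172 = (123/35)*172 = 21156/35 ≈ 604.46)
h/40299 - 31522/(-17315) = (21156/35)/40299 - 31522/(-17315) = (21156/35)*(1/40299) - 31522*(-1/17315) = 7052/470155 + 31522/17315 = 2988466258/1628146765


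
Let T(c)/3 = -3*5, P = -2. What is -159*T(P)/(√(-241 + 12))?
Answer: -7155*I*√229/229 ≈ -472.82*I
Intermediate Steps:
T(c) = -45 (T(c) = 3*(-3*5) = 3*(-15) = -45)
-159*T(P)/(√(-241 + 12)) = -(-7155)/(√(-241 + 12)) = -(-7155)/(√(-229)) = -(-7155)/(I*√229) = -(-7155)*(-I*√229/229) = -7155*I*√229/229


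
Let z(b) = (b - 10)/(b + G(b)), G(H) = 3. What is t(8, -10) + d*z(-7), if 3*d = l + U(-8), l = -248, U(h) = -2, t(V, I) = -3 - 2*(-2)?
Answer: -2119/6 ≈ -353.17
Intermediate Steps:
t(V, I) = 1 (t(V, I) = -3 + 4 = 1)
d = -250/3 (d = (-248 - 2)/3 = (1/3)*(-250) = -250/3 ≈ -83.333)
z(b) = (-10 + b)/(3 + b) (z(b) = (b - 10)/(b + 3) = (-10 + b)/(3 + b))
t(8, -10) + d*z(-7) = 1 - 250*(-10 - 7)/(3*(3 - 7)) = 1 - 250*(-17)/(3*(-4)) = 1 - (-125)*(-17)/6 = 1 - 250/3*17/4 = 1 - 2125/6 = -2119/6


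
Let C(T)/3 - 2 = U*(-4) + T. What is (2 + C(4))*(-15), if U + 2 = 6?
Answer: 420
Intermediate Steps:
U = 4 (U = -2 + 6 = 4)
C(T) = -42 + 3*T (C(T) = 6 + 3*(4*(-4) + T) = 6 + 3*(-16 + T) = 6 + (-48 + 3*T) = -42 + 3*T)
(2 + C(4))*(-15) = (2 + (-42 + 3*4))*(-15) = (2 + (-42 + 12))*(-15) = (2 - 30)*(-15) = -28*(-15) = 420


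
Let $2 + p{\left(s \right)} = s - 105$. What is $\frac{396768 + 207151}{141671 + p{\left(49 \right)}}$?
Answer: $\frac{603919}{141613} \approx 4.2646$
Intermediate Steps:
$p{\left(s \right)} = -107 + s$ ($p{\left(s \right)} = -2 + \left(s - 105\right) = -2 + \left(-105 + s\right) = -107 + s$)
$\frac{396768 + 207151}{141671 + p{\left(49 \right)}} = \frac{396768 + 207151}{141671 + \left(-107 + 49\right)} = \frac{603919}{141671 - 58} = \frac{603919}{141613}$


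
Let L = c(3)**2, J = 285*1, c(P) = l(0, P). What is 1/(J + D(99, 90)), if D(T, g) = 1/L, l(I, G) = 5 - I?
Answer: 25/7126 ≈ 0.0035083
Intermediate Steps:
c(P) = 5 (c(P) = 5 - 1*0 = 5 + 0 = 5)
J = 285
L = 25 (L = 5**2 = 25)
D(T, g) = 1/25
1/(J + D(99, 90)) = 1/(285 + 1/25) = 1/(7126/25) = 25/7126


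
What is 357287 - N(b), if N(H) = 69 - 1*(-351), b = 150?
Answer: 356867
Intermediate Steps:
N(H) = 420 (N(H) = 69 + 351 = 420)
357287 - N(b) = 357287 - 1*420 = 357287 - 420 = 356867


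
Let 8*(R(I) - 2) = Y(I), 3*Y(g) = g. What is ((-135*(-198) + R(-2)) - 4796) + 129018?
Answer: 1811447/12 ≈ 1.5095e+5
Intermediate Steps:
Y(g) = g/3
R(I) = 2 + I/24 (R(I) = 2 + (I/3)/8 = 2 + I/24)
((-135*(-198) + R(-2)) - 4796) + 129018 = ((-135*(-198) + (2 + (1/24)*(-2))) - 4796) + 129018 = ((26730 + (2 - 1/12)) - 4796) + 129018 = ((26730 + 23/12) - 4796) + 129018 = (320783/12 - 4796) + 129018 = 263231/12 + 129018 = 1811447/12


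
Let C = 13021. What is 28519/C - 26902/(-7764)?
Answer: 285856229/50547522 ≈ 5.6552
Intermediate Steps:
28519/C - 26902/(-7764) = 28519/13021 - 26902/(-7764) = 28519*(1/13021) - 26902*(-1/7764) = 28519/13021 + 13451/3882 = 285856229/50547522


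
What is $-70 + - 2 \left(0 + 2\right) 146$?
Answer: $-654$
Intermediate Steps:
$-70 + - 2 \left(0 + 2\right) 146 = -70 + \left(-2\right) 2 \cdot 146 = -70 - 584 = -654$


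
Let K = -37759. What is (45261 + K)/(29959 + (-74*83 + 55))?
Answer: 3751/11936 ≈ 0.31426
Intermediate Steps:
(45261 + K)/(29959 + (-74*83 + 55)) = (45261 - 37759)/(29959 + (-74*83 + 55)) = 7502/(29959 + (-6142 + 55)) = 7502/(29959 - 6087) = 7502/23872 = 7502*(1/23872) = 3751/11936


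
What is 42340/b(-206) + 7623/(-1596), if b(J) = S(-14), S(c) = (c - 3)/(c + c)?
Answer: 90093349/1292 ≈ 69732.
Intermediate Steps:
S(c) = (-3 + c)/(2*c) (S(c) = (-3 + c)/((2*c)) = (-3 + c)*(1/(2*c)) = (-3 + c)/(2*c))
b(J) = 17/28 (b(J) = (½)*(-3 - 14)/(-14) = (½)*(-1/14)*(-17) = 17/28)
42340/b(-206) + 7623/(-1596) = 42340/(17/28) + 7623/(-1596) = 42340*(28/17) + 7623*(-1/1596) = 1185520/17 - 363/76 = 90093349/1292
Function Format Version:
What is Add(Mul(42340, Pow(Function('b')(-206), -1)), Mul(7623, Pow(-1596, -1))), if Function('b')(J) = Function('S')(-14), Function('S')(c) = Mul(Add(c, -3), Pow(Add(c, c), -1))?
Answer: Rational(90093349, 1292) ≈ 69732.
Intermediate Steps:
Function('S')(c) = Mul(Rational(1, 2), Pow(c, -1), Add(-3, c)) (Function('S')(c) = Mul(Add(-3, c), Pow(Mul(2, c), -1)) = Mul(Add(-3, c), Mul(Rational(1, 2), Pow(c, -1))) = Mul(Rational(1, 2), Pow(c, -1), Add(-3, c)))
Function('b')(J) = Rational(17, 28) (Function('b')(J) = Mul(Rational(1, 2), Pow(-14, -1), Add(-3, -14)) = Mul(Rational(1, 2), Rational(-1, 14), -17) = Rational(17, 28))
Add(Mul(42340, Pow(Function('b')(-206), -1)), Mul(7623, Pow(-1596, -1))) = Add(Mul(42340, Pow(Rational(17, 28), -1)), Mul(7623, Pow(-1596, -1))) = Add(Mul(42340, Rational(28, 17)), Mul(7623, Rational(-1, 1596))) = Add(Rational(1185520, 17), Rational(-363, 76)) = Rational(90093349, 1292)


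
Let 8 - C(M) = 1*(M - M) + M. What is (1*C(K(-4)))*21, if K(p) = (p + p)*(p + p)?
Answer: -1176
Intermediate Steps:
K(p) = 4*p**2 (K(p) = (2*p)*(2*p) = 4*p**2)
C(M) = 8 - M (C(M) = 8 - (1*(M - M) + M) = 8 - (1*0 + M) = 8 - (0 + M) = 8 - M)
(1*C(K(-4)))*21 = (1*(8 - 4*(-4)**2))*21 = (1*(8 - 4*16))*21 = (1*(8 - 1*64))*21 = (1*(8 - 64))*21 = (1*(-56))*21 = -56*21 = -1176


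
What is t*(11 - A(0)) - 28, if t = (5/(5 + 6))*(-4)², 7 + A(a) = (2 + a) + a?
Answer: 972/11 ≈ 88.364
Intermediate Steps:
A(a) = -5 + 2*a (A(a) = -7 + ((2 + a) + a) = -7 + (2 + 2*a) = -5 + 2*a)
t = 80/11 (t = (5/11)*16 = 80/11 ≈ 7.2727)
t*(11 - A(0)) - 28 = 80*(11 - (-5 + 2*0))/11 - 28 = 80*(11 - (-5 + 0))/11 - 28 = 80*(11 - 1*(-5))/11 - 28 = 80*(11 + 5)/11 - 28 = (80/11)*16 - 28 = 1280/11 - 28 = 972/11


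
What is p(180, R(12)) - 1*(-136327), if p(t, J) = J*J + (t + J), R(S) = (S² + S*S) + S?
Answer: 226807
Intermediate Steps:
R(S) = S + 2*S² (R(S) = (S² + S²) + S = 2*S² + S = S + 2*S²)
p(t, J) = J + t + J² (p(t, J) = J² + (J + t) = J + t + J²)
p(180, R(12)) - 1*(-136327) = (12*(1 + 2*12) + 180 + (12*(1 + 2*12))²) - 1*(-136327) = (12*(1 + 24) + 180 + (12*(1 + 24))²) + 136327 = (12*25 + 180 + (12*25)²) + 136327 = (300 + 180 + 300²) + 136327 = (300 + 180 + 90000) + 136327 = 90480 + 136327 = 226807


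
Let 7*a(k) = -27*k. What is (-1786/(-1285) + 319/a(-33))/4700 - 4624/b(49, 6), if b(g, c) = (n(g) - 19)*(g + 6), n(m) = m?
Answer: -15075929189/5381194500 ≈ -2.8016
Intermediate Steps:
a(k) = -27*k/7 (a(k) = (-27*k)/7 = -27*k/7)
b(g, c) = (-19 + g)*(6 + g) (b(g, c) = (g - 19)*(g + 6) = (-19 + g)*(6 + g))
(-1786/(-1285) + 319/a(-33))/4700 - 4624/b(49, 6) = (-1786/(-1285) + 319/((-27/7*(-33))))/4700 - 4624/(-114 + 49² - 13*49) = (-1786*(-1/1285) + 319/(891/7))*(1/4700) - 4624/(-114 + 2401 - 637) = (1786/1285 + 319*(7/891))*(1/4700) - 4624/1650 = (1786/1285 + 203/81)*(1/4700) - 4624*1/1650 = (405521/104085)*(1/4700) - 2312/825 = 405521/489199500 - 2312/825 = -15075929189/5381194500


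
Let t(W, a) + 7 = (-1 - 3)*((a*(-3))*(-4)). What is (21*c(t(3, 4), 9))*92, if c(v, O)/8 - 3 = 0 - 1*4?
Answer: -15456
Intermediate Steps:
t(W, a) = -7 - 48*a (t(W, a) = -7 + (-1 - 3)*((a*(-3))*(-4)) = -7 - 4*(-3*a)*(-4) = -7 - 48*a)
c(v, O) = -8 (c(v, O) = 24 + 8*(0 - 1*4) = 24 + 8*(0 - 4) = 24 + 8*(-4) = 24 - 32 = -8)
(21*c(t(3, 4), 9))*92 = (21*(-8))*92 = -168*92 = -15456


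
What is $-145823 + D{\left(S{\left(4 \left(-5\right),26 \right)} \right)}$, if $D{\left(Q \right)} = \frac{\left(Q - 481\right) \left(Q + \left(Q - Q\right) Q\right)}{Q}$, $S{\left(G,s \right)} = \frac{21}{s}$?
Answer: $- \frac{3803883}{26} \approx -1.463 \cdot 10^{5}$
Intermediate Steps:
$D{\left(Q \right)} = -481 + Q$ ($D{\left(Q \right)} = \frac{\left(-481 + Q\right) \left(Q + 0 Q\right)}{Q} = \frac{\left(-481 + Q\right) \left(Q + 0\right)}{Q} = \frac{\left(-481 + Q\right) Q}{Q} = \frac{Q \left(-481 + Q\right)}{Q} = -481 + Q$)
$-145823 + D{\left(S{\left(4 \left(-5\right),26 \right)} \right)} = -145823 - \left(481 - \frac{21}{26}\right) = -145823 + \left(-481 + 21 \cdot \frac{1}{26}\right) = -145823 + \left(-481 + \frac{21}{26}\right) = -145823 - \frac{12485}{26} = - \frac{3803883}{26}$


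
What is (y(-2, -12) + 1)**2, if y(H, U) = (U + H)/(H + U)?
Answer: 4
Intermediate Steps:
y(H, U) = 1 (y(H, U) = (H + U)/(H + U) = 1)
(y(-2, -12) + 1)**2 = (1 + 1)**2 = 2**2 = 4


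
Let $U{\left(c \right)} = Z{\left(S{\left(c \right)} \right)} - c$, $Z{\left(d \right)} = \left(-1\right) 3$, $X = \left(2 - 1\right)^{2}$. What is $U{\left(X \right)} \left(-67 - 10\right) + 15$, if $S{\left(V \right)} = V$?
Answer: $323$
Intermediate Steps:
$X = 1$ ($X = 1^{2} = 1$)
$Z{\left(d \right)} = -3$
$U{\left(c \right)} = -3 - c$
$U{\left(X \right)} \left(-67 - 10\right) + 15 = \left(-3 - 1\right) \left(-67 - 10\right) + 15 = \left(-3 - 1\right) \left(-77\right) + 15 = \left(-4\right) \left(-77\right) + 15 = 308 + 15 = 323$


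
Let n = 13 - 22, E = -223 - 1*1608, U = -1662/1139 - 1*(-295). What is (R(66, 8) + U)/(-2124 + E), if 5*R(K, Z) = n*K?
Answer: -995149/22523725 ≈ -0.044182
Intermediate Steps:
U = 334343/1139 (U = -1662*1/1139 + 295 = -1662/1139 + 295 = 334343/1139 ≈ 293.54)
E = -1831 (E = -223 - 1608 = -1831)
n = -9
R(K, Z) = -9*K/5 (R(K, Z) = (-9*K)/5 = -9*K/5)
(R(66, 8) + U)/(-2124 + E) = (-9/5*66 + 334343/1139)/(-2124 - 1831) = (-594/5 + 334343/1139)/(-3955) = (995149/5695)*(-1/3955) = -995149/22523725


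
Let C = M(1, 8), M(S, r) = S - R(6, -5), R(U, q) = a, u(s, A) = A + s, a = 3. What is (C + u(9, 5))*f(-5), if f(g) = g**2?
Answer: 300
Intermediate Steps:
R(U, q) = 3
M(S, r) = -3 + S (M(S, r) = S - 1*3 = S - 3 = -3 + S)
C = -2 (C = -3 + 1 = -2)
(C + u(9, 5))*f(-5) = (-2 + (5 + 9))*(-5)**2 = (-2 + 14)*25 = 12*25 = 300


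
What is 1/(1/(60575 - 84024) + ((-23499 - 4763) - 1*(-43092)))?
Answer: 23449/347748669 ≈ 6.7431e-5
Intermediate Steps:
1/(1/(60575 - 84024) + ((-23499 - 4763) - 1*(-43092))) = 1/(1/(-23449) + (-28262 + 43092)) = 1/(-1/23449 + 14830) = 1/(347748669/23449) = 23449/347748669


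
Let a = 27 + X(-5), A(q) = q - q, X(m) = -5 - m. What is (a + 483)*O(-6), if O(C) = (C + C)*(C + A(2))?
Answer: 36720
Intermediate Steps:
A(q) = 0
a = 27 (a = 27 + (-5 - 1*(-5)) = 27 + (-5 + 5) = 27 + 0 = 27)
O(C) = 2*C**2 (O(C) = (C + C)*(C + 0) = (2*C)*C = 2*C**2)
(a + 483)*O(-6) = (27 + 483)*(2*(-6)**2) = 510*(2*36) = 510*72 = 36720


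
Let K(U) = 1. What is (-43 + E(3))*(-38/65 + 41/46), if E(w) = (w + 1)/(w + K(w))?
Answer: -19257/1495 ≈ -12.881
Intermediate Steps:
E(w) = 1 (E(w) = (w + 1)/(w + 1) = (1 + w)/(1 + w) = 1)
(-43 + E(3))*(-38/65 + 41/46) = (-43 + 1)*(-38/65 + 41/46) = -42*(-38*1/65 + 41*(1/46)) = -42*(-38/65 + 41/46) = -42*917/2990 = -19257/1495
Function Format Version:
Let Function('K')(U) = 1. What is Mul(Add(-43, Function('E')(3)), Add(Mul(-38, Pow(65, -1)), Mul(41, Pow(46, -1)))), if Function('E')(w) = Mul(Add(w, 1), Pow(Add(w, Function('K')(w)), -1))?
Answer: Rational(-19257, 1495) ≈ -12.881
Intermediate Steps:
Function('E')(w) = 1 (Function('E')(w) = Mul(Add(w, 1), Pow(Add(w, 1), -1)) = Mul(Add(1, w), Pow(Add(1, w), -1)) = 1)
Mul(Add(-43, Function('E')(3)), Add(Mul(-38, Pow(65, -1)), Mul(41, Pow(46, -1)))) = Mul(Add(-43, 1), Add(Mul(-38, Pow(65, -1)), Mul(41, Pow(46, -1)))) = Mul(-42, Add(Mul(-38, Rational(1, 65)), Mul(41, Rational(1, 46)))) = Mul(-42, Add(Rational(-38, 65), Rational(41, 46))) = Mul(-42, Rational(917, 2990)) = Rational(-19257, 1495)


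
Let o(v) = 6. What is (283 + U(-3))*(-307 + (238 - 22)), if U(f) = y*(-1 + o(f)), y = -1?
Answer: -25298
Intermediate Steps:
U(f) = -5 (U(f) = -(-1 + 6) = -1*5 = -5)
(283 + U(-3))*(-307 + (238 - 22)) = (283 - 5)*(-307 + (238 - 22)) = 278*(-307 + 216) = 278*(-91) = -25298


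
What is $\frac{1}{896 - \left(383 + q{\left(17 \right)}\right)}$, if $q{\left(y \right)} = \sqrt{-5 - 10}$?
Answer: $\frac{171}{87728} + \frac{i \sqrt{15}}{263184} \approx 0.0019492 + 1.4716 \cdot 10^{-5} i$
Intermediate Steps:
$q{\left(y \right)} = i \sqrt{15}$ ($q{\left(y \right)} = \sqrt{-15} = i \sqrt{15}$)
$\frac{1}{896 - \left(383 + q{\left(17 \right)}\right)} = \frac{1}{896 - \left(383 + i \sqrt{15}\right)} = \frac{1}{513 - i \sqrt{15}}$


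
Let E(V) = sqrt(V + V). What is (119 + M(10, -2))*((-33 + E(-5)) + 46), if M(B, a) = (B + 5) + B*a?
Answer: 1482 + 114*I*sqrt(10) ≈ 1482.0 + 360.5*I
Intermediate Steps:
E(V) = sqrt(2)*sqrt(V) (E(V) = sqrt(2*V) = sqrt(2)*sqrt(V))
M(B, a) = 5 + B + B*a (M(B, a) = (5 + B) + B*a = 5 + B + B*a)
(119 + M(10, -2))*((-33 + E(-5)) + 46) = (119 + (5 + 10 + 10*(-2)))*((-33 + sqrt(2)*sqrt(-5)) + 46) = (119 + (5 + 10 - 20))*((-33 + sqrt(2)*(I*sqrt(5))) + 46) = (119 - 5)*((-33 + I*sqrt(10)) + 46) = 114*(13 + I*sqrt(10)) = 1482 + 114*I*sqrt(10)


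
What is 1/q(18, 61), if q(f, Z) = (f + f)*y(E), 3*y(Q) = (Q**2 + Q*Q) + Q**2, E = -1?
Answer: 1/36 ≈ 0.027778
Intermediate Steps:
y(Q) = Q**2 (y(Q) = ((Q**2 + Q*Q) + Q**2)/3 = ((Q**2 + Q**2) + Q**2)/3 = (2*Q**2 + Q**2)/3 = (3*Q**2)/3 = Q**2)
q(f, Z) = 2*f (q(f, Z) = (f + f)*(-1)**2 = (2*f)*1 = 2*f)
1/q(18, 61) = 1/(2*18) = 1/36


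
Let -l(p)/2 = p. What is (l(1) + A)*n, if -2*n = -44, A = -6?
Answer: -176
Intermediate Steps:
n = 22 (n = -½*(-44) = 22)
l(p) = -2*p
(l(1) + A)*n = (-2*1 - 6)*22 = (-2 - 6)*22 = -8*22 = -176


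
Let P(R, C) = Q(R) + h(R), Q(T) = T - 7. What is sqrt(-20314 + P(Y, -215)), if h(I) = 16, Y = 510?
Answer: I*sqrt(19795) ≈ 140.69*I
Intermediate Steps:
Q(T) = -7 + T
P(R, C) = 9 + R (P(R, C) = (-7 + R) + 16 = 9 + R)
sqrt(-20314 + P(Y, -215)) = sqrt(-20314 + (9 + 510)) = sqrt(-20314 + 519) = sqrt(-19795) = I*sqrt(19795)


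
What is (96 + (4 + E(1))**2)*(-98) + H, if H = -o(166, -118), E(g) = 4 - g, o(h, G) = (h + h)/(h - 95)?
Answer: -1009242/71 ≈ -14215.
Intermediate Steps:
o(h, G) = 2*h/(-95 + h) (o(h, G) = (2*h)/(-95 + h) = 2*h/(-95 + h))
H = -332/71 (H = -2*166/(-95 + 166) = -2*166/71 = -1*332/71 = -332/71 ≈ -4.6761)
(96 + (4 + E(1))**2)*(-98) + H = (96 + (4 + (4 - 1*1))**2)*(-98) - 332/71 = (96 + (4 + (4 - 1))**2)*(-98) - 332/71 = (96 + (4 + 3)**2)*(-98) - 332/71 = (96 + 7**2)*(-98) - 332/71 = (96 + 49)*(-98) - 332/71 = 145*(-98) - 332/71 = -14210 - 332/71 = -1009242/71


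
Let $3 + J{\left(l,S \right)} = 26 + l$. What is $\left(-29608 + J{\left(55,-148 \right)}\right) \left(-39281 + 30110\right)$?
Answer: $270819630$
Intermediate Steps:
$J{\left(l,S \right)} = 23 + l$ ($J{\left(l,S \right)} = -3 + \left(26 + l\right) = 23 + l$)
$\left(-29608 + J{\left(55,-148 \right)}\right) \left(-39281 + 30110\right) = \left(-29608 + \left(23 + 55\right)\right) \left(-39281 + 30110\right) = \left(-29608 + 78\right) \left(-9171\right) = \left(-29530\right) \left(-9171\right) = 270819630$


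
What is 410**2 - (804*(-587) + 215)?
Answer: 639833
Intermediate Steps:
410**2 - (804*(-587) + 215) = 168100 - (-471948 + 215) = 168100 - 1*(-471733) = 168100 + 471733 = 639833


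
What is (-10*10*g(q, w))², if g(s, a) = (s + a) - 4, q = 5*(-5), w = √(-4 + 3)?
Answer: 8400000 - 580000*I ≈ 8.4e+6 - 5.8e+5*I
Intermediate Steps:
w = I (w = √(-1) = I ≈ 1.0*I)
q = -25
g(s, a) = -4 + a + s (g(s, a) = (a + s) - 4 = -4 + a + s)
(-10*10*g(q, w))² = (-10*10*(-4 + I - 25))² = (-100*(-29 + I))² = (-(-2900 + 100*I))² = (2900 - 100*I)²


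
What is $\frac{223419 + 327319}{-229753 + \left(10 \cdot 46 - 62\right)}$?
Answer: $- \frac{550738}{229355} \approx -2.4012$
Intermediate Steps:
$\frac{223419 + 327319}{-229753 + \left(10 \cdot 46 - 62\right)} = \frac{550738}{-229753 + \left(460 - 62\right)} = \frac{550738}{-229753 + 398} = \frac{550738}{-229355} = 550738 \left(- \frac{1}{229355}\right) = - \frac{550738}{229355}$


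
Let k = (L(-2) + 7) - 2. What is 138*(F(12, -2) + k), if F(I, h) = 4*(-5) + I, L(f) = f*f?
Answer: 138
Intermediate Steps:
L(f) = f²
k = 9 (k = ((-2)² + 7) - 2 = (4 + 7) - 2 = 11 - 2 = 9)
F(I, h) = -20 + I
138*(F(12, -2) + k) = 138*((-20 + 12) + 9) = 138*(-8 + 9) = 138*1 = 138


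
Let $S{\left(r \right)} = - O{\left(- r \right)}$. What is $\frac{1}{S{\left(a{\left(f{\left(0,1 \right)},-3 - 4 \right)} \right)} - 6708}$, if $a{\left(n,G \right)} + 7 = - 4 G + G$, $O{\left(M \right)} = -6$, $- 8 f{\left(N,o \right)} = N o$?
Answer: $- \frac{1}{6702} \approx -0.00014921$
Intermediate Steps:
$f{\left(N,o \right)} = - \frac{N o}{8}$
$a{\left(n,G \right)} = -7 - 3 G$ ($a{\left(n,G \right)} = -7 + \left(- 4 G + G\right) = -7 - 3 G$)
$S{\left(r \right)} = 6$ ($S{\left(r \right)} = \left(-1\right) \left(-6\right) = 6$)
$\frac{1}{S{\left(a{\left(f{\left(0,1 \right)},-3 - 4 \right)} \right)} - 6708} = \frac{1}{6 - 6708} = \frac{1}{-6702} = - \frac{1}{6702}$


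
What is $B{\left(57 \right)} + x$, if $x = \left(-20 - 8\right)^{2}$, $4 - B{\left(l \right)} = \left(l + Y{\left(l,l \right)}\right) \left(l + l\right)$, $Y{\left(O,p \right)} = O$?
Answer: $-12208$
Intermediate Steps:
$B{\left(l \right)} = 4 - 4 l^{2}$ ($B{\left(l \right)} = 4 - \left(l + l\right) \left(l + l\right) = 4 - 2 l 2 l = 4 - 4 l^{2}$)
$x = 784$ ($x = \left(-28\right)^{2} = 784$)
$B{\left(57 \right)} + x = \left(4 - 4 \cdot 57^{2}\right) + 784 = \left(4 - 12996\right) + 784 = -12992 + 784 = -12208$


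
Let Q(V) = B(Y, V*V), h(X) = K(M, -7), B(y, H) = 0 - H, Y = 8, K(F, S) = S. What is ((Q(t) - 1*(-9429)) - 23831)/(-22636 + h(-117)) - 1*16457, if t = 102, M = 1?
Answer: -372611045/22643 ≈ -16456.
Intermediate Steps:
B(y, H) = -H
h(X) = -7
Q(V) = -V² (Q(V) = -V*V = -V²)
((Q(t) - 1*(-9429)) - 23831)/(-22636 + h(-117)) - 1*16457 = ((-1*102² - 1*(-9429)) - 23831)/(-22636 - 7) - 1*16457 = ((-1*10404 + 9429) - 23831)/(-22643) - 16457 = ((-10404 + 9429) - 23831)*(-1/22643) - 16457 = (-975 - 23831)*(-1/22643) - 16457 = -24806*(-1/22643) - 16457 = 24806/22643 - 16457 = -372611045/22643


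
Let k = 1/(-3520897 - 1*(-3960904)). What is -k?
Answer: -1/440007 ≈ -2.2727e-6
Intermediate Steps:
k = 1/440007 (k = 1/(-3520897 + 3960904) = 1/440007 ≈ 2.2727e-6)
-k = -1*1/440007 = -1/440007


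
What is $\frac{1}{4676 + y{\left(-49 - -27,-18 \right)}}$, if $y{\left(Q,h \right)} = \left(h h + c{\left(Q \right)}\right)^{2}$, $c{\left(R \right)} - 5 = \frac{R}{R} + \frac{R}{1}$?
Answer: $\frac{1}{99540} \approx 1.0046 \cdot 10^{-5}$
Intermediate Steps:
$c{\left(R \right)} = 6 + R$ ($c{\left(R \right)} = 5 + \left(\frac{R}{R} + \frac{R}{1}\right) = 5 + \left(1 + R 1\right) = 5 + \left(1 + R\right) = 6 + R$)
$y{\left(Q,h \right)} = \left(6 + Q + h^{2}\right)^{2}$ ($y{\left(Q,h \right)} = \left(h h + \left(6 + Q\right)\right)^{2} = \left(h^{2} + \left(6 + Q\right)\right)^{2} = \left(6 + Q + h^{2}\right)^{2}$)
$\frac{1}{4676 + y{\left(-49 - -27,-18 \right)}} = \frac{1}{4676 + \left(6 - 22 + \left(-18\right)^{2}\right)^{2}} = \frac{1}{4676 + \left(6 + \left(-49 + 27\right) + 324\right)^{2}} = \frac{1}{4676 + \left(6 - 22 + 324\right)^{2}} = \frac{1}{4676 + 308^{2}} = \frac{1}{4676 + 94864} = \frac{1}{99540}$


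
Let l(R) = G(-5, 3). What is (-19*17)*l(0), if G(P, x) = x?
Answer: -969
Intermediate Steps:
l(R) = 3
(-19*17)*l(0) = -19*17*3 = -323*3 = -969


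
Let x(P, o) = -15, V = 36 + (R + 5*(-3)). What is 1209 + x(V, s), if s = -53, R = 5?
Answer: 1194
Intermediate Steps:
V = 26 (V = 36 + (5 + 5*(-3)) = 36 + (5 - 15) = 36 - 10 = 26)
1209 + x(V, s) = 1209 - 15 = 1194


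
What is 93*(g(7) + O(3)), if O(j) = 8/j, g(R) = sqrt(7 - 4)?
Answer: 248 + 93*sqrt(3) ≈ 409.08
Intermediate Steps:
g(R) = sqrt(3)
93*(g(7) + O(3)) = 93*(sqrt(3) + 8/3) = 93*(8/3 + sqrt(3)) = 248 + 93*sqrt(3)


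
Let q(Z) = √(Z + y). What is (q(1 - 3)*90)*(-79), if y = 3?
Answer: -7110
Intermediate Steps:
q(Z) = √(3 + Z) (q(Z) = √(Z + 3) = √(3 + Z))
(q(1 - 3)*90)*(-79) = (√(3 + (1 - 3))*90)*(-79) = (√(3 - 2)*90)*(-79) = (√1*90)*(-79) = (1*90)*(-79) = 90*(-79) = -7110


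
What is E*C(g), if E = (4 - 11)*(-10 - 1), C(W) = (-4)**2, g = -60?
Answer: 1232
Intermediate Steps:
C(W) = 16
E = 77 (E = -7*(-11) = 77)
E*C(g) = 77*16 = 1232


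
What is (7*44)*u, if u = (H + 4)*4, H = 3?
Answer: 8624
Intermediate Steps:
u = 28 (u = (3 + 4)*4 = 7*4 = 28)
(7*44)*u = (7*44)*28 = 308*28 = 8624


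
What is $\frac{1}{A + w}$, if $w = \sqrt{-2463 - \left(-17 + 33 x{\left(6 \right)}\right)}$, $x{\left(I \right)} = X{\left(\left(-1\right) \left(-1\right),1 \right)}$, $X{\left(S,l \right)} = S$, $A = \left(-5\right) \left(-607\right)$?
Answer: $\frac{3035}{9213704} - \frac{i \sqrt{2479}}{9213704} \approx 0.0003294 - 5.4039 \cdot 10^{-6} i$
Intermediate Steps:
$A = 3035$
$x{\left(I \right)} = 1$ ($x{\left(I \right)} = \left(-1\right) \left(-1\right) = 1$)
$w = i \sqrt{2479}$ ($w = \sqrt{-2463 + \left(17 - 33\right)} = \sqrt{-2463 - 16} = \sqrt{-2479} = i \sqrt{2479} \approx 49.79 i$)
$\frac{1}{A + w} = \frac{1}{3035 + i \sqrt{2479}}$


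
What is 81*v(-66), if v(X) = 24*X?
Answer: -128304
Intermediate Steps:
81*v(-66) = 81*(24*(-66)) = 81*(-1584) = -128304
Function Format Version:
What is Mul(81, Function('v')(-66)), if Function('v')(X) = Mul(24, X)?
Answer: -128304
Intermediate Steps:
Mul(81, Function('v')(-66)) = Mul(81, Mul(24, -66)) = Mul(81, -1584) = -128304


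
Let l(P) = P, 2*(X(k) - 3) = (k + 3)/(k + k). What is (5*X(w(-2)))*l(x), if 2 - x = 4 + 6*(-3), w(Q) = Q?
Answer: 230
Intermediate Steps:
X(k) = 3 + (3 + k)/(4*k) (X(k) = 3 + ((k + 3)/(k + k))/2 = 3 + ((3 + k)/((2*k)))/2 = 3 + ((3 + k)*(1/(2*k)))/2 = 3 + ((3 + k)/(2*k))/2 = 3 + (3 + k)/(4*k))
x = 16 (x = 2 - (4 + 6*(-3)) = 2 - (4 - 18) = 2 - 1*(-14) = 2 + 14 = 16)
(5*X(w(-2)))*l(x) = (5*((¼)*(3 + 13*(-2))/(-2)))*16 = (5*((¼)*(-½)*(3 - 26)))*16 = (5*((¼)*(-½)*(-23)))*16 = (5*(23/8))*16 = (115/8)*16 = 230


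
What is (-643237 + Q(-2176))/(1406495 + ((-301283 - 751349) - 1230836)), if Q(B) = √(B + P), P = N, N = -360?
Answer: 643237/876973 - 2*I*√634/876973 ≈ 0.73347 - 5.7423e-5*I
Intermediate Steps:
P = -360
Q(B) = √(-360 + B) (Q(B) = √(B - 360) = √(-360 + B))
(-643237 + Q(-2176))/(1406495 + ((-301283 - 751349) - 1230836)) = (-643237 + √(-360 - 2176))/(1406495 + ((-301283 - 751349) - 1230836)) = (-643237 + √(-2536))/(1406495 + (-1052632 - 1230836)) = (-643237 + 2*I*√634)/(1406495 - 2283468) = (-643237 + 2*I*√634)/(-876973) = (-643237 + 2*I*√634)*(-1/876973) = 643237/876973 - 2*I*√634/876973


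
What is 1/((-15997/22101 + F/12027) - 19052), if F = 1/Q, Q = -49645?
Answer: -1466230472435/27935684238100604 ≈ -5.2486e-5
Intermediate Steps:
F = -1/49645 (F = 1/(-49645) = -1/49645 ≈ -2.0143e-5)
1/((-15997/22101 + F/12027) - 19052) = 1/((-15997/22101 - 1/49645/12027) - 19052) = 1/((-15997*1/22101 - 1/49645*1/12027) - 19052) = 1/((-15997/22101 - 1/597080415) - 19052) = 1/(-1061277268984/1466230472435 - 19052) = 1/(-27935684238100604/1466230472435) = -1466230472435/27935684238100604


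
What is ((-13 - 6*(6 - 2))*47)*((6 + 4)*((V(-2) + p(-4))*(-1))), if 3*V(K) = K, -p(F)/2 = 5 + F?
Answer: -139120/3 ≈ -46373.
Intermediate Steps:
p(F) = -10 - 2*F (p(F) = -2*(5 + F) = -10 - 2*F)
V(K) = K/3
((-13 - 6*(6 - 2))*47)*((6 + 4)*((V(-2) + p(-4))*(-1))) = ((-13 - 6*(6 - 2))*47)*((6 + 4)*(((1/3)*(-2) + (-10 - 2*(-4)))*(-1))) = ((-13 - 6*4)*47)*(10*((-2/3 + (-10 + 8))*(-1))) = ((-13 - 1*24)*47)*(10*((-2/3 - 2)*(-1))) = ((-13 - 24)*47)*(10*(-8/3*(-1))) = (-37*47)*(10*(8/3)) = -1739*80/3 = -139120/3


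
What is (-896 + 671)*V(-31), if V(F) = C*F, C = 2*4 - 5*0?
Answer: 55800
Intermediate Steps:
C = 8 (C = 8 + 0 = 8)
V(F) = 8*F
(-896 + 671)*V(-31) = (-896 + 671)*(8*(-31)) = -225*(-248) = 55800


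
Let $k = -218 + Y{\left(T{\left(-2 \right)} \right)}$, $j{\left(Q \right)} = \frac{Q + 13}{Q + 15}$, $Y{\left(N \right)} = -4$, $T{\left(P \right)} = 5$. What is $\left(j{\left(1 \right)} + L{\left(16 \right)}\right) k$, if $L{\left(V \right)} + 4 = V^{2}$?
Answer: $- \frac{224553}{4} \approx -56138.0$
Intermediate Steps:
$L{\left(V \right)} = -4 + V^{2}$
$j{\left(Q \right)} = \frac{13 + Q}{15 + Q}$
$k = -222$ ($k = -218 - 4 = -222$)
$\left(j{\left(1 \right)} + L{\left(16 \right)}\right) k = \left(\frac{13 + 1}{15 + 1} - \left(4 - 16^{2}\right)\right) \left(-222\right) = \left(\frac{1}{16} \cdot 14 + \left(-4 + 256\right)\right) \left(-222\right) = \left(\frac{1}{16} \cdot 14 + 252\right) \left(-222\right) = \left(\frac{7}{8} + 252\right) \left(-222\right) = \frac{2023}{8} \left(-222\right) = - \frac{224553}{4}$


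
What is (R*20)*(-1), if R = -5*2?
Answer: 200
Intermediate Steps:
R = -10
(R*20)*(-1) = -10*20*(-1) = -200*(-1) = 200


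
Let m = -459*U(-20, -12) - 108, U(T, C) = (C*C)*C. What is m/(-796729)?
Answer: -793044/796729 ≈ -0.99537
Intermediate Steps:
U(T, C) = C**3 (U(T, C) = C**2*C = C**3)
m = 793044 (m = -459*(-12)**3 - 108 = -459*(-1728) - 108 = 793152 - 108 = 793044)
m/(-796729) = 793044/(-796729) = 793044*(-1/796729) = -793044/796729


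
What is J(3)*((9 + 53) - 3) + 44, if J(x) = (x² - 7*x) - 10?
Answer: -1254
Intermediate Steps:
J(x) = -10 + x² - 7*x
J(3)*((9 + 53) - 3) + 44 = (-10 + 3² - 7*3)*((9 + 53) - 3) + 44 = (-10 + 9 - 21)*(62 - 3) + 44 = -22*59 + 44 = -1298 + 44 = -1254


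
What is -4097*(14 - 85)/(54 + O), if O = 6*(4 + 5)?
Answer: 290887/108 ≈ 2693.4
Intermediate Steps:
O = 54 (O = 6*9 = 54)
-4097*(14 - 85)/(54 + O) = -4097*(14 - 85)/(54 + 54) = -(-290887)/108 = -4097*(-71/108) = 290887/108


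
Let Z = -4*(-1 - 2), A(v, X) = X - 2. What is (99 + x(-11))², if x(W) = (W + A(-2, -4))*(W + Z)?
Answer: 6724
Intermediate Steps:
A(v, X) = -2 + X
Z = 12 (Z = -4*(-3) = 12)
x(W) = (-6 + W)*(12 + W) (x(W) = (W + (-2 - 4))*(W + 12) = (W - 6)*(12 + W) = (-6 + W)*(12 + W))
(99 + x(-11))² = (99 + (-72 + (-11)² + 6*(-11)))² = (99 + (-72 + 121 - 66))² = (99 - 17)² = 82² = 6724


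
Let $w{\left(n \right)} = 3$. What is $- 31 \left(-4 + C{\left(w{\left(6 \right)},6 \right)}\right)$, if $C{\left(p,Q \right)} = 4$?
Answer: $0$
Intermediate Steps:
$- 31 \left(-4 + C{\left(w{\left(6 \right)},6 \right)}\right) = - 31 \left(-4 + 4\right) = \left(-31\right) 0 = 0$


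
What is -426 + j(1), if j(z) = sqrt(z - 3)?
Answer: -426 + I*sqrt(2) ≈ -426.0 + 1.4142*I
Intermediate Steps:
j(z) = sqrt(-3 + z)
-426 + j(1) = -426 + sqrt(-3 + 1) = -426 + sqrt(-2) = -426 + I*sqrt(2)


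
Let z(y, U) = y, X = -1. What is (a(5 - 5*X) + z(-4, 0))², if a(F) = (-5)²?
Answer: 441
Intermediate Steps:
a(F) = 25
(a(5 - 5*X) + z(-4, 0))² = (25 - 4)² = 21² = 441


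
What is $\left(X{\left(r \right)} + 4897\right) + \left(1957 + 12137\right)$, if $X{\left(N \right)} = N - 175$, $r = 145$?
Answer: $18961$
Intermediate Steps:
$X{\left(N \right)} = -175 + N$
$\left(X{\left(r \right)} + 4897\right) + \left(1957 + 12137\right) = \left(\left(-175 + 145\right) + 4897\right) + \left(1957 + 12137\right) = \left(-30 + 4897\right) + 14094 = 4867 + 14094 = 18961$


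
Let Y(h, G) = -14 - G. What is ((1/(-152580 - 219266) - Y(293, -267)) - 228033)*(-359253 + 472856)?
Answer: -9643444666423071/371846 ≈ -2.5934e+10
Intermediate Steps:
((1/(-152580 - 219266) - Y(293, -267)) - 228033)*(-359253 + 472856) = ((1/(-152580 - 219266) - (-14 - 1*(-267))) - 228033)*(-359253 + 472856) = ((1/(-371846) - (-14 + 267)) - 228033)*113603 = ((-1/371846 - 1*253) - 228033)*113603 = ((-1/371846 - 253) - 228033)*113603 = (-94077039/371846 - 228033)*113603 = -84887235957/371846*113603 = -9643444666423071/371846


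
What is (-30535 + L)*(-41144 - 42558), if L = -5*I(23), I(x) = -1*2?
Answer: 2555003550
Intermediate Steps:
I(x) = -2
L = 10 (L = -5*(-2) = 10)
(-30535 + L)*(-41144 - 42558) = (-30535 + 10)*(-41144 - 42558) = -30525*(-83702) = 2555003550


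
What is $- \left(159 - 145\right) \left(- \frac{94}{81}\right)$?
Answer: $\frac{1316}{81} \approx 16.247$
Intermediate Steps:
$- \left(159 - 145\right) \left(- \frac{94}{81}\right) = - 14 \left(\left(-94\right) \frac{1}{81}\right) = - \frac{14 \left(-94\right)}{81} = \left(-1\right) \left(- \frac{1316}{81}\right) = \frac{1316}{81}$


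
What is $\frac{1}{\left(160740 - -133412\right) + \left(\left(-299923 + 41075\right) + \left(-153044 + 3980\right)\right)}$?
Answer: $- \frac{1}{113760} \approx -8.7904 \cdot 10^{-6}$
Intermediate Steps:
$\frac{1}{\left(160740 - -133412\right) + \left(\left(-299923 + 41075\right) + \left(-153044 + 3980\right)\right)} = \frac{1}{\left(160740 + 133412\right) - 407912} = \frac{1}{294152 - 407912} = \frac{1}{-113760} = - \frac{1}{113760}$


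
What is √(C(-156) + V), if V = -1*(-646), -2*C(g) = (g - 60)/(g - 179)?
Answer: 37*√52930/335 ≈ 25.410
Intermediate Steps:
C(g) = -(-60 + g)/(2*(-179 + g)) (C(g) = -(g - 60)/(2*(g - 179)) = -(-60 + g)/(2*(-179 + g)))
V = 646
√(C(-156) + V) = √((60 - 1*(-156))/(2*(-179 - 156)) + 646) = √((½)*(60 + 156)/(-335) + 646) = √((½)*(-1/335)*216 + 646) = √(-108/335 + 646) = √(216302/335) = 37*√52930/335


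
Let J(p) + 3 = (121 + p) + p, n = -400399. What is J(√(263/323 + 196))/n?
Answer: -118/400399 - 2*√20533433/129328877 ≈ -0.00036478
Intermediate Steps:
J(p) = 118 + 2*p (J(p) = -3 + ((121 + p) + p) = -3 + (121 + 2*p) = 118 + 2*p)
J(√(263/323 + 196))/n = (118 + 2*√(263/323 + 196))/(-400399) = (118 + 2*√(263*(1/323) + 196))*(-1/400399) = (118 + 2*√(263/323 + 196))*(-1/400399) = (118 + 2*√(63571/323))*(-1/400399) = (118 + 2*(√20533433/323))*(-1/400399) = (118 + 2*√20533433/323)*(-1/400399) = -118/400399 - 2*√20533433/129328877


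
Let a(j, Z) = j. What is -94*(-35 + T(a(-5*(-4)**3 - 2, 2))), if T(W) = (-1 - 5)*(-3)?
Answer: 1598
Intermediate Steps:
T(W) = 18 (T(W) = -6*(-3) = 18)
-94*(-35 + T(a(-5*(-4)**3 - 2, 2))) = -94*(-35 + 18) = -94*(-17) = 1598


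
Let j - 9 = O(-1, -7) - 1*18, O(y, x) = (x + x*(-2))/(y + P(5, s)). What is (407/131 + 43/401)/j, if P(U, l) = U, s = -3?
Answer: -675360/1523399 ≈ -0.44332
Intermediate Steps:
O(y, x) = -x/(5 + y) (O(y, x) = (x + x*(-2))/(y + 5) = (x - 2*x)/(5 + y) = (-x)/(5 + y) = -x/(5 + y))
j = -29/4 (j = 9 + (-1*(-7)/(5 - 1) - 1*18) = 9 + (-1*(-7)/4 - 18) = 9 + (-1*(-7)*¼ - 18) = 9 + (7/4 - 18) = 9 - 65/4 = -29/4 ≈ -7.2500)
(407/131 + 43/401)/j = (407/131 + 43/401)/(-29/4) = (407*(1/131) + 43*(1/401))*(-4/29) = (407/131 + 43/401)*(-4/29) = (168840/52531)*(-4/29) = -675360/1523399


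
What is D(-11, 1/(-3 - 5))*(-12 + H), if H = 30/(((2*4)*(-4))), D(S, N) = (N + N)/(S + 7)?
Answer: -207/256 ≈ -0.80859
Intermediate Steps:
D(S, N) = 2*N/(7 + S) (D(S, N) = (2*N)/(7 + S) = 2*N/(7 + S))
H = -15/16 (H = 30/((8*(-4))) = 30/(-32) = 30*(-1/32) = -15/16 ≈ -0.93750)
D(-11, 1/(-3 - 5))*(-12 + H) = (2/((-3 - 5)*(7 - 11)))*(-12 - 15/16) = (2/(-8*(-4)))*(-207/16) = (2*(-⅛)*(-¼))*(-207/16) = (1/16)*(-207/16) = -207/256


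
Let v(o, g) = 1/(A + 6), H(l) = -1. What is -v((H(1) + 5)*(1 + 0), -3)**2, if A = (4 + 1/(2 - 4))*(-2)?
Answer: -1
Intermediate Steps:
A = -7 (A = (4 + 1/(-2))*(-2) = (4 - 1/2)*(-2) = (7/2)*(-2) = -7)
v(o, g) = -1 (v(o, g) = 1/(-7 + 6) = 1/(-1) = -1)
-v((H(1) + 5)*(1 + 0), -3)**2 = -1*(-1)**2 = -1*1 = -1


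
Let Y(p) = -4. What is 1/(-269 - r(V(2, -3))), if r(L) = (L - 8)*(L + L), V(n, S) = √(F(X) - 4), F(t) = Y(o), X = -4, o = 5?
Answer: -I/(32*√2 + 253*I) ≈ -0.00383 - 0.00068509*I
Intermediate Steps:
F(t) = -4
V(n, S) = 2*I*√2 (V(n, S) = √(-4 - 4) = √(-8) = 2*I*√2)
r(L) = 2*L*(-8 + L) (r(L) = (-8 + L)*(2*L) = 2*L*(-8 + L))
1/(-269 - r(V(2, -3))) = 1/(-269 - 2*2*I*√2*(-8 + 2*I*√2)) = 1/(-269 - 4*I*√2*(-8 + 2*I*√2))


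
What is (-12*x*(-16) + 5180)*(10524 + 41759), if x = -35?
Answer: -80515820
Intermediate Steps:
(-12*x*(-16) + 5180)*(10524 + 41759) = (-12*(-35)*(-16) + 5180)*(10524 + 41759) = (420*(-16) + 5180)*52283 = (-6720 + 5180)*52283 = -1540*52283 = -80515820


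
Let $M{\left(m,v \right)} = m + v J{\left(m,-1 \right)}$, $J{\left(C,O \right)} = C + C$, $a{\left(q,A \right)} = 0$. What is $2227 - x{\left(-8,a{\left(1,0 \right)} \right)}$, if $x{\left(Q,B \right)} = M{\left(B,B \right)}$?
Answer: $2227$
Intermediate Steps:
$J{\left(C,O \right)} = 2 C$
$M{\left(m,v \right)} = m + 2 m v$ ($M{\left(m,v \right)} = m + v 2 m = m + 2 m v$)
$x{\left(Q,B \right)} = B \left(1 + 2 B\right)$
$2227 - x{\left(-8,a{\left(1,0 \right)} \right)} = 2227 - 0 \left(1 + 2 \cdot 0\right) = 2227 - 0 \left(1 + 0\right) = 2227 - 0 \cdot 1 = 2227 - 0 = 2227 + 0 = 2227$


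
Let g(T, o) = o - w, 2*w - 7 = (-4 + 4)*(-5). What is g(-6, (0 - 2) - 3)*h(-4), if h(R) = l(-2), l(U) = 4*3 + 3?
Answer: -255/2 ≈ -127.50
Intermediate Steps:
l(U) = 15 (l(U) = 12 + 3 = 15)
h(R) = 15
w = 7/2 (w = 7/2 + ((-4 + 4)*(-5))/2 = 7/2 + (0*(-5))/2 = 7/2 + (½)*0 = 7/2 + 0 = 7/2 ≈ 3.5000)
g(T, o) = -7/2 + o (g(T, o) = o - 1*7/2 = o - 7/2 = -7/2 + o)
g(-6, (0 - 2) - 3)*h(-4) = (-7/2 + ((0 - 2) - 3))*15 = (-7/2 + (-2 - 3))*15 = (-7/2 - 5)*15 = -17/2*15 = -255/2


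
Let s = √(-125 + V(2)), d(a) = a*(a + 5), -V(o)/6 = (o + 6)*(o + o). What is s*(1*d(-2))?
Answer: -6*I*√317 ≈ -106.83*I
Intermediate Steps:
V(o) = -12*o*(6 + o) (V(o) = -6*(o + 6)*(o + o) = -6*(6 + o)*2*o = -12*o*(6 + o))
d(a) = a*(5 + a)
s = I*√317 (s = √(-125 - 12*2*(6 + 2)) = √(-125 - 12*2*8) = √(-125 - 192) = √(-317) = I*√317 ≈ 17.805*I)
s*(1*d(-2)) = (I*√317)*(1*(-2*(5 - 2))) = (I*√317)*(1*(-2*3)) = (I*√317)*(1*(-6)) = (I*√317)*(-6) = -6*I*√317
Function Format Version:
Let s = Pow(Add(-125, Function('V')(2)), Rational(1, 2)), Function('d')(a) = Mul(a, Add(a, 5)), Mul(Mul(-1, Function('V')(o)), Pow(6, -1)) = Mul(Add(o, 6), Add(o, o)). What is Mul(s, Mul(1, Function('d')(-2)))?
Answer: Mul(-6, I, Pow(317, Rational(1, 2))) ≈ Mul(-106.83, I)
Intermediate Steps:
Function('V')(o) = Mul(-12, o, Add(6, o)) (Function('V')(o) = Mul(-6, Mul(Add(o, 6), Add(o, o))) = Mul(-6, Mul(Add(6, o), Mul(2, o))) = Mul(-6, Mul(2, o, Add(6, o))) = Mul(-12, o, Add(6, o)))
Function('d')(a) = Mul(a, Add(5, a))
s = Mul(I, Pow(317, Rational(1, 2))) (s = Pow(Add(-125, Mul(-12, 2, Add(6, 2))), Rational(1, 2)) = Pow(Add(-125, Mul(-12, 2, 8)), Rational(1, 2)) = Pow(Add(-125, -192), Rational(1, 2)) = Pow(-317, Rational(1, 2)) = Mul(I, Pow(317, Rational(1, 2))) ≈ Mul(17.805, I))
Mul(s, Mul(1, Function('d')(-2))) = Mul(Mul(I, Pow(317, Rational(1, 2))), Mul(1, Mul(-2, Add(5, -2)))) = Mul(Mul(I, Pow(317, Rational(1, 2))), Mul(1, Mul(-2, 3))) = Mul(Mul(I, Pow(317, Rational(1, 2))), Mul(1, -6)) = Mul(Mul(I, Pow(317, Rational(1, 2))), -6) = Mul(-6, I, Pow(317, Rational(1, 2)))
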